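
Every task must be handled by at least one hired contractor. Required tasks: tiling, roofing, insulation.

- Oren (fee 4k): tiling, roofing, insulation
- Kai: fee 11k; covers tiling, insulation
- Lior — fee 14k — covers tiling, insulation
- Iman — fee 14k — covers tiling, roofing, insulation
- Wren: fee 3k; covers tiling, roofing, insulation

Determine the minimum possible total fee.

3

Wren alone covers tiling, roofing, insulation — every task.
Total fee: 3.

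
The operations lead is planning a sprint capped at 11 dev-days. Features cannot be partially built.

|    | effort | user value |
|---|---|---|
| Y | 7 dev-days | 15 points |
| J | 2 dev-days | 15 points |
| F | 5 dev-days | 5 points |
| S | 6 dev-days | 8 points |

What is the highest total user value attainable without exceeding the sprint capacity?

Treat it as a binary knapsack problem.
Allowing fractional choices, the relaxed optimum would be about 32.7, but features are indivisible.
Y + J: effort 7 + 2 = 9 ≤ 11, user value 15 + 15 = 30.
J + F: effort 2 + 5 = 7 ≤ 11, user value 15 + 5 = 20.
J + S: effort 2 + 6 = 8 ≤ 11, user value 15 + 8 = 23.
Best is Y and J with total user value 30.

30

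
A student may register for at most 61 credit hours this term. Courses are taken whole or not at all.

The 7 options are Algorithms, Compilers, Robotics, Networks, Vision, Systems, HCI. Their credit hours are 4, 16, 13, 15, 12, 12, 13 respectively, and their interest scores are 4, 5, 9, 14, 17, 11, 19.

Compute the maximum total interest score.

65

Allowing fractional choices, the relaxed optimum would be about 68.5, but courses are indivisible.
Algorithms + Robotics + Networks + Vision + HCI: credit hours 4 + 13 + 15 + 12 + 13 = 57 ≤ 61, interest score 4 + 9 + 14 + 17 + 19 = 63.
Algorithms + Networks + Vision + Systems + HCI: credit hours 4 + 15 + 12 + 12 + 13 = 56 ≤ 61, interest score 4 + 14 + 17 + 11 + 19 = 65.
Networks + Vision + Systems + HCI: credit hours 15 + 12 + 12 + 13 = 52 ≤ 61, interest score 14 + 17 + 11 + 19 = 61.
Best is Algorithms, Networks, Vision, Systems, and HCI with total interest score 65.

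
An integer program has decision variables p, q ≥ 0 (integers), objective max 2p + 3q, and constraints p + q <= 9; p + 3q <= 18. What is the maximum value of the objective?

The continuous relaxation peaks at (4.5, 4.5) with value 22.50; rounding to a feasible lattice point costs some objective.
(p,q)=(5,4): 1·5+1·4=9≤9, 1·5+3·4=17≤18, objective 22.
(p,q)=(6,3): 1·6+1·3=9≤9, 1·6+3·3=15≤18, objective 21.
(p,q)=(3,5): 1·3+1·5=8≤9, 1·3+3·5=18≤18, objective 21.
(p,q)=(4,4): 1·4+1·4=8≤9, 1·4+3·4=16≤18, objective 20.
Maximum is 22 at (p,q)=(5,4).

22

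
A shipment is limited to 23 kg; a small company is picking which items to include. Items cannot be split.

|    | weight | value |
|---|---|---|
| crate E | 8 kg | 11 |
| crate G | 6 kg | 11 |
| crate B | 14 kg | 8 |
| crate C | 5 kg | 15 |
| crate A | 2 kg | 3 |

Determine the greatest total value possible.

40

Allowing fractional choices, the relaxed optimum would be about 41.1, but items are indivisible.
crate E + crate G + crate C + crate A: weight 8 + 6 + 5 + 2 = 21 ≤ 23, value 11 + 11 + 15 + 3 = 40.
crate E + crate G + crate C: weight 8 + 6 + 5 = 19 ≤ 23, value 11 + 11 + 15 = 37.
crate G + crate C + crate A: weight 6 + 5 + 2 = 13 ≤ 23, value 11 + 15 + 3 = 29.
Best is crate E, crate G, crate C, and crate A with total value 40.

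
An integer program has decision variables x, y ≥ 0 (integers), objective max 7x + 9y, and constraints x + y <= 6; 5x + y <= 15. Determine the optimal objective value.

54

(x,y)=(0,6): 1·0+1·6=6≤6, 5·0+1·6=6≤15, objective 54.
(x,y)=(1,5): 1·1+1·5=6≤6, 5·1+1·5=10≤15, objective 52.
(x,y)=(0,5): 1·0+1·5=5≤6, 5·0+1·5=5≤15, objective 45.
No feasible integer point exceeds 54.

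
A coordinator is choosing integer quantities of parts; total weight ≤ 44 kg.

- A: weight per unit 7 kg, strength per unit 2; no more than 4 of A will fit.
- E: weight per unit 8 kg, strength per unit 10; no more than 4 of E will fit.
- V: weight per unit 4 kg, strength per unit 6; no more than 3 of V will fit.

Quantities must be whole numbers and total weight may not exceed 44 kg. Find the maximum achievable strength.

58

V has the best ratio (6/4); taking only V gives at most 3×6 = 18 (stopped by the supply cap of 3).
Mixing does better — 4×E and 3×V: weight 44 ≤ 44, strength 4·10 + 3·6 = 58.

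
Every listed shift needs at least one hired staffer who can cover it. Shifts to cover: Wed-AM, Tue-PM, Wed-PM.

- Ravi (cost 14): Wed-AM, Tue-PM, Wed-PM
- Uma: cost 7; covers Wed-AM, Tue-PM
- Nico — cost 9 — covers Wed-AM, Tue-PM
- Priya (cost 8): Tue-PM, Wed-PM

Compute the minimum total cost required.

The greedy cost-per-new-shift heuristic would pick Uma and Priya for 15, but a cheaper cover exists.
Ravi alone covers Wed-AM, Tue-PM, Wed-PM — every shift.
Total cost: 14.
No cover costs less than 14.

14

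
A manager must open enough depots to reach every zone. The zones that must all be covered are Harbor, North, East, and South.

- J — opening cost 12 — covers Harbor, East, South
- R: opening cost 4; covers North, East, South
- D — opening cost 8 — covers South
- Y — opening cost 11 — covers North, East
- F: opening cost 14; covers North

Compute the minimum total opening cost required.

Choose J and R: together they cover Harbor, North, East, South — every zone.
Total opening cost: 12 + 4 = 16.

16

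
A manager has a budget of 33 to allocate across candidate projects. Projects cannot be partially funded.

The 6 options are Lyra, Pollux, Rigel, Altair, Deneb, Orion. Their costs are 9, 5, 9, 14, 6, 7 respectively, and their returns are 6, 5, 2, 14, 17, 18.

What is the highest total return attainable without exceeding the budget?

54

Take Pollux, Altair, Deneb, and Orion: cost 5 + 14 + 6 + 7 = 32 ≤ 33, return 5 + 14 + 17 + 18 = 54.
No other feasible combination does better.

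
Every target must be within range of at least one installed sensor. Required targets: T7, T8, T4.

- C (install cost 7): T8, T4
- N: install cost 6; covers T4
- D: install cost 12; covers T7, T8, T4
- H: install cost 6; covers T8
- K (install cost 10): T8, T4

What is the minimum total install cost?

12

The greedy cost-per-new-target heuristic would pick C and D for 19, but a cheaper cover exists.
D alone covers T7, T8, T4 — every target.
Total install cost: 12.
No cover costs less than 12.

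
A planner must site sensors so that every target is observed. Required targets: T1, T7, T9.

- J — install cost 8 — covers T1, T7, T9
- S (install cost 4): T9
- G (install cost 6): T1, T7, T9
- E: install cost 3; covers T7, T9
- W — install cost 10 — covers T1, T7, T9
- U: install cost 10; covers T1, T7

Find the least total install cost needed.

This is an integer covering problem.
The greedy cost-per-new-target heuristic would pick E and G for 9, but a cheaper cover exists.
G alone covers T1, T7, T9 — every target.
Total install cost: 6.
No cover costs less than 6.

6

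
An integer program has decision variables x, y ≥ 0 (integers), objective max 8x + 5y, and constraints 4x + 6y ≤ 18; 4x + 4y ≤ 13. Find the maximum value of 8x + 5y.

(x,y)=(3,0): 4·3+6·0=12≤18, 4·3+4·0=12≤13, objective 24.
(x,y)=(2,1): 4·2+6·1=14≤18, 4·2+4·1=12≤13, objective 21.
(x,y)=(2,0): 4·2+6·0=8≤18, 4·2+4·0=8≤13, objective 16.
The best lattice point is (3,0), giving 24.

24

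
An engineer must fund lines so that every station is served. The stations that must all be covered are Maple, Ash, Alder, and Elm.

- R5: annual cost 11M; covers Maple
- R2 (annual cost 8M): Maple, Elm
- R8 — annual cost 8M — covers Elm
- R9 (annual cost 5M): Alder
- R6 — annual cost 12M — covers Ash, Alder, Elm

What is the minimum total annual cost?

20

Choose R2 and R6: together they cover Maple, Ash, Alder, Elm — every station.
Total annual cost: 8 + 12 = 20.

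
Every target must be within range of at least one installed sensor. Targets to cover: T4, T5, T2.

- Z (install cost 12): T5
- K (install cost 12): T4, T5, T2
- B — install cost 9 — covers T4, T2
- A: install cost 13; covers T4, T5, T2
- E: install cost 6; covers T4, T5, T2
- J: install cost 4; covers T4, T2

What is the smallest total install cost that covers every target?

6

E alone covers T4, T5, T2 — every target.
Total install cost: 6.
No cover costs less than 6.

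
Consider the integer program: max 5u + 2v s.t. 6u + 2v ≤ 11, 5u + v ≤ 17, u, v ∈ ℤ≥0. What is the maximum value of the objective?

10

The continuous relaxation peaks at (0, 5.5) with value 11.00; rounding to a feasible lattice point costs some objective.
(u,v)=(0,5): 6·0+2·5=10≤11, 5·0+1·5=5≤17, objective 10.
(u,v)=(0,4): 6·0+2·4=8≤11, 5·0+1·4=4≤17, objective 8.
Maximum is 10 at (u,v)=(0,5).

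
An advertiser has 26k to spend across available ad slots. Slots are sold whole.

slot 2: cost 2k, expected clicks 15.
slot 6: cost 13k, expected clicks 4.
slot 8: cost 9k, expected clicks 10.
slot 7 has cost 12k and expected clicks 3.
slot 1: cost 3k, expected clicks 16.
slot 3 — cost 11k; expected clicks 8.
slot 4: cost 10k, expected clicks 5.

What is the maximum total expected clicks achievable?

49

slot 2 + slot 8 + slot 7 + slot 1: cost 2 + 9 + 12 + 3 = 26 ≤ 26, expected clicks 15 + 10 + 3 + 16 = 44.
slot 2 + slot 8 + slot 1 + slot 3: cost 2 + 9 + 3 + 11 = 25 ≤ 26, expected clicks 15 + 10 + 16 + 8 = 49.
slot 2 + slot 8 + slot 1 + slot 4: cost 2 + 9 + 3 + 10 = 24 ≤ 26, expected clicks 15 + 10 + 16 + 5 = 46.
Best is slot 2, slot 8, slot 1, and slot 3 with total expected clicks 49.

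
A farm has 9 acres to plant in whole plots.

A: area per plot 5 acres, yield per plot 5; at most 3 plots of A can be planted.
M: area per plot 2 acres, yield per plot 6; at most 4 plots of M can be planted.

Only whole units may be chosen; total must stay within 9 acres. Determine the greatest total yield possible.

M has the best ratio (6/2); taking only M gives at most 4×6 = 24 (stopped by the area limit).
Optimal: 4×M: area 8 ≤ 9, yield 4·6 = 24.

24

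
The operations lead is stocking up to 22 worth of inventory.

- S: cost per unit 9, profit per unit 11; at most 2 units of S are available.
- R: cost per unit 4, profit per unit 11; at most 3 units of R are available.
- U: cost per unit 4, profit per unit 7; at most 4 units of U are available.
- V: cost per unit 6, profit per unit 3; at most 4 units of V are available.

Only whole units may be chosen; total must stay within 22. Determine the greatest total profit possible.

1×S and 3×R: cost 21 ≤ 22, profit 1·11 + 3·11 = 44.
3×R and 2×U: cost 20 ≤ 22, profit 3·11 + 2·7 = 47.
Best is 47.

47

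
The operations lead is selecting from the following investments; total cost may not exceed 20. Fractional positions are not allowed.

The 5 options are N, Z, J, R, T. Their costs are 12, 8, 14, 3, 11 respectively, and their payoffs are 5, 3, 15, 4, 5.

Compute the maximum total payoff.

Take J and R: cost 14 + 3 = 17 ≤ 20, payoff 15 + 4 = 19.
No other feasible combination does better.

19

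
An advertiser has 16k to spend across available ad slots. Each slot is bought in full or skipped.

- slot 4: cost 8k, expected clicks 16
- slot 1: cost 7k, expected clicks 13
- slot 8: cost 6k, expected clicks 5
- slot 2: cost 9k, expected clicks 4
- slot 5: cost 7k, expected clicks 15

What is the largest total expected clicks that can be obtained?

Allowing fractional choices, the relaxed optimum would be about 32.9, but ad slots are indivisible.
slot 4 + slot 5: cost 8 + 7 = 15 ≤ 16, expected clicks 16 + 15 = 31.
slot 1 + slot 5: cost 7 + 7 = 14 ≤ 16, expected clicks 13 + 15 = 28.
slot 4 + slot 1: cost 8 + 7 = 15 ≤ 16, expected clicks 16 + 13 = 29.
Best is slot 4 and slot 5 with total expected clicks 31.

31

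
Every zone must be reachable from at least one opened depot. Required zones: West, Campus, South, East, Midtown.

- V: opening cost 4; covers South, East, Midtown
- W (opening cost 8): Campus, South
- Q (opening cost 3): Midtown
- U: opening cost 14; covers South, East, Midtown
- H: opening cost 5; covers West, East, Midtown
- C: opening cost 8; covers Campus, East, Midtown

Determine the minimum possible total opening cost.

Choose W and H: together they cover West, Campus, South, East, Midtown — every zone.
Total opening cost: 8 + 5 = 13.

13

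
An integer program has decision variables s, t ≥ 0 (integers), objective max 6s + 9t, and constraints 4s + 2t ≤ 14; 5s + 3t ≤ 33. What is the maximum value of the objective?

63

(s,t)=(0,7): 4·0+2·7=14≤14, 5·0+3·7=21≤33, objective 63.
(s,t)=(0,6): 4·0+2·6=12≤14, 5·0+3·6=18≤33, objective 54.
The best lattice point is (0,7), giving 63.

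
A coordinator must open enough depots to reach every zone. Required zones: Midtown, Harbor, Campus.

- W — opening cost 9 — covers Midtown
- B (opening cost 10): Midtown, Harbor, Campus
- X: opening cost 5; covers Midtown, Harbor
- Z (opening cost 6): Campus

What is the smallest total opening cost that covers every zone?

10

The greedy cost-per-new-zone heuristic would pick X and Z for 11, but a cheaper cover exists.
B alone covers Midtown, Harbor, Campus — every zone.
Total opening cost: 10.
No cover costs less than 10.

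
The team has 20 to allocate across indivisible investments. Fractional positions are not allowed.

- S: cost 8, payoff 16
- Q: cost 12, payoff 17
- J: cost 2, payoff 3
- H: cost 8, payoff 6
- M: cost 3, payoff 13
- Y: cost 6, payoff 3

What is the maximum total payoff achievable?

35

Allowing fractional choices, the relaxed optimum would be about 41.9, but investments are indivisible.
Q + J + M: cost 12 + 2 + 3 = 17 ≤ 20, payoff 17 + 3 + 13 = 33.
S + H + M: cost 8 + 8 + 3 = 19 ≤ 20, payoff 16 + 6 + 13 = 35.
S + J + M + Y: cost 8 + 2 + 3 + 6 = 19 ≤ 20, payoff 16 + 3 + 13 + 3 = 35.
The maximum payoff is 35; one optimal choice is S, H, and M.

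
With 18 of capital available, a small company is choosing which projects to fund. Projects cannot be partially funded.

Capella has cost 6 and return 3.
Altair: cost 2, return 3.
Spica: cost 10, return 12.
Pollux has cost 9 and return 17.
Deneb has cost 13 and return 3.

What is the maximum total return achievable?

This is an integer program with binary decision variables.
Allowing fractional choices, the relaxed optimum would be about 28.4, but projects are indivisible.
Capella + Altair + Pollux: cost 6 + 2 + 9 = 17 ≤ 18, return 3 + 3 + 17 = 23.
Altair + Pollux: cost 2 + 9 = 11 ≤ 18, return 3 + 17 = 20.
Best is Capella, Altair, and Pollux with total return 23.

23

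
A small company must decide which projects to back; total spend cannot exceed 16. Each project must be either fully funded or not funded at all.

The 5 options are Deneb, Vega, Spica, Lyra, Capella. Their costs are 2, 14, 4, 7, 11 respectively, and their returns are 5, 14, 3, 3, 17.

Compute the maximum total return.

Treat it as a binary knapsack problem.
Deneb + Capella: cost 2 + 11 = 13 ≤ 16, return 5 + 17 = 22.
Deneb + Vega: cost 2 + 14 = 16 ≤ 16, return 5 + 14 = 19.
Spica + Capella: cost 4 + 11 = 15 ≤ 16, return 3 + 17 = 20.
Best is Deneb and Capella with total return 22.

22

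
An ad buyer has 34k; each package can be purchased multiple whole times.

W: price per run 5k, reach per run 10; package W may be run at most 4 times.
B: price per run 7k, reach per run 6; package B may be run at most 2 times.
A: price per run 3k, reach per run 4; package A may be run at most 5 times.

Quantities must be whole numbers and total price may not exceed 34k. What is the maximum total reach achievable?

W has the best ratio (10/5); taking only W gives at most 4×10 = 40 (stopped by the supply cap of 4).
Mixing does better — 4×W and 4×A: price 32 ≤ 34, reach 4·10 + 4·4 = 56.

56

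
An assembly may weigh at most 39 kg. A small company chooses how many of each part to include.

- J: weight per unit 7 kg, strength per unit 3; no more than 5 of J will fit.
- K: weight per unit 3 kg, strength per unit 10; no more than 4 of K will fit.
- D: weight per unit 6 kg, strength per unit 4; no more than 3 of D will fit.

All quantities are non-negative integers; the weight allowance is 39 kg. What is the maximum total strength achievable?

55

Take 1×J, 4×K, and 3×D: weight 37 ≤ 39, strength 1·3 + 4·10 + 3·4 = 55.
K has the best ratio (10/3) and is taken to its limit of 4; remaining capacity is filled optimally with the others.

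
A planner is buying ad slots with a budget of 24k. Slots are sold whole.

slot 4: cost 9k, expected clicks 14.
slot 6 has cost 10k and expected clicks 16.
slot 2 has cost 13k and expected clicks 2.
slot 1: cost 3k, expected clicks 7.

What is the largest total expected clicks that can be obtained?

37

Take slot 4, slot 6, and slot 1: cost 9 + 10 + 3 = 22 ≤ 24, expected clicks 14 + 16 + 7 = 37.
No other feasible combination does better.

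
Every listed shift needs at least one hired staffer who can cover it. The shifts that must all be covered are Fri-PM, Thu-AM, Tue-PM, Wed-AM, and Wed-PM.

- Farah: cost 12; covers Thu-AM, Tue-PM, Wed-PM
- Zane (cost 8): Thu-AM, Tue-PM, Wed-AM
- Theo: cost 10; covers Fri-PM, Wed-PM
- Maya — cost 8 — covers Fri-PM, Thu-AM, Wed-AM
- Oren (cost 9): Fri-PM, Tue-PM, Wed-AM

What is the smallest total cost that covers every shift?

18

Choose Zane and Theo: together they cover Fri-PM, Thu-AM, Tue-PM, Wed-AM, Wed-PM — every shift.
Total cost: 8 + 10 = 18.
No cover costs less than 18.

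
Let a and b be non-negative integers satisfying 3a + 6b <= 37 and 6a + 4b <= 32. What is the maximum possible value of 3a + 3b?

Relaxing integrality, the LP optimum is 21.25 at (a,b) = (1.83, 5.25), which is not an integer point.
(a,b)=(2,5): 3·2+6·5=36≤37, 6·2+4·5=32≤32, objective 21.
(a,b)=(2,4): 3·2+6·4=30≤37, 6·2+4·4=28≤32, objective 18.
(a,b)=(1,5): 3·1+6·5=33≤37, 6·1+4·5=26≤32, objective 18.
(a,b)=(0,6): 3·0+6·6=36≤37, 6·0+4·6=24≤32, objective 18.
The best lattice point is (2,5), giving 21.

21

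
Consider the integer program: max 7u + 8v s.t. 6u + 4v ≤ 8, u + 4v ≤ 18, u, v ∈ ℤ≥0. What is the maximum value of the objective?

(u,v)=(0,2) is feasible, giving 16.
(u,v)=(0,1) is feasible, giving 8.
No feasible integer point exceeds 16.

16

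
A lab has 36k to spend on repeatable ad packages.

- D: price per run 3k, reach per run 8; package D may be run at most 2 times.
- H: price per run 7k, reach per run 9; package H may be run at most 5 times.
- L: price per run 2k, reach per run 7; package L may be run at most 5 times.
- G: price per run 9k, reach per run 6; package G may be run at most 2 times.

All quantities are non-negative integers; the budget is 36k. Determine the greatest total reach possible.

L has the best ratio (7/2); taking only L gives at most 5×7 = 35 (stopped by the supply cap of 5).
Mixing does better — 2×D, 3×H, and 4×L: price 35 ≤ 36, reach 2·8 + 3·9 + 4·7 = 71.

71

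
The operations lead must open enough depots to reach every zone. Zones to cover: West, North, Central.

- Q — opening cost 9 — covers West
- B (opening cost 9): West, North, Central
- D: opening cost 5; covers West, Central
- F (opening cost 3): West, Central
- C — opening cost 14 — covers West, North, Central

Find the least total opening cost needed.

B alone covers West, North, Central — every zone.
Total opening cost: 9.

9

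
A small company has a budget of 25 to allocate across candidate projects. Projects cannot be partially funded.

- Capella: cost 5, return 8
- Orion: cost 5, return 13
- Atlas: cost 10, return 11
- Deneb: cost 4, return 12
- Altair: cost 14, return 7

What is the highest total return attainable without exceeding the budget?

44

This is an integer program with binary decision variables.
Orion + Atlas + Deneb: cost 5 + 10 + 4 = 19 ≤ 25, return 13 + 11 + 12 = 36.
Capella + Orion + Deneb: cost 5 + 5 + 4 = 14 ≤ 25, return 8 + 13 + 12 = 33.
Capella + Orion + Atlas + Deneb: cost 5 + 5 + 10 + 4 = 24 ≤ 25, return 8 + 13 + 11 + 12 = 44.
Best is Capella, Orion, Atlas, and Deneb with total return 44.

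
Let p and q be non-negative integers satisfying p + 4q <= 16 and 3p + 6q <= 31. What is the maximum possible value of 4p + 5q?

(p,q)=(10,0): 1·10+4·0=10≤16, 3·10+6·0=30≤31, objective 40.
(p,q)=(9,0): 1·9+4·0=9≤16, 3·9+6·0=27≤31, objective 36.
The best lattice point is (10,0), giving 40.

40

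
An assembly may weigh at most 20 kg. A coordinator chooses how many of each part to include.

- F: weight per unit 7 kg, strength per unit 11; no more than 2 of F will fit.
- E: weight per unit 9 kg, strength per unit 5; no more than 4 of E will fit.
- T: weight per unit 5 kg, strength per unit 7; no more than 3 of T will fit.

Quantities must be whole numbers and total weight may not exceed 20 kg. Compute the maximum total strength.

29

1×F and 2×T: weight 17 ≤ 20, strength 1·11 + 2·7 = 25.
2×F and 1×T: weight 19 ≤ 20, strength 2·11 + 1·7 = 29.
Best is 29.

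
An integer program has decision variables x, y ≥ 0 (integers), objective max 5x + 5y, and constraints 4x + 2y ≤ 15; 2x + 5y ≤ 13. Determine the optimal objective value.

20

The continuous relaxation peaks at (3.06, 1.38) with value 22.19; rounding to a feasible lattice point costs some objective.
(x,y)=(3,1): 4·3+2·1=14≤15, 2·3+5·1=11≤13, objective 20.
(x,y)=(2,1): 4·2+2·1=10≤15, 2·2+5·1=9≤13, objective 15.
(x,y)=(3,0): 4·3+2·0=12≤15, 2·3+5·0=6≤13, objective 15.
Maximum is 20 at (x,y)=(3,1).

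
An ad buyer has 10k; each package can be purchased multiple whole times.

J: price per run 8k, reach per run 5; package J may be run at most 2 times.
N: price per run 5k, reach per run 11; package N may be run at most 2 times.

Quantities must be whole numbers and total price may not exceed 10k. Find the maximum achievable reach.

N has the best ratio (11/5); taking only N gives at most 2×11 = 22 (stopped by the price limit).
Optimal: 2×N: price 10 ≤ 10, reach 2·11 = 22.

22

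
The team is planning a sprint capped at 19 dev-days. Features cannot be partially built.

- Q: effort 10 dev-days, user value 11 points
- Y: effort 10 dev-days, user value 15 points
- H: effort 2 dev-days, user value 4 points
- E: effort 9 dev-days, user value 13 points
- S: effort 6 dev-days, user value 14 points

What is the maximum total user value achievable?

33

H + E + S: effort 2 + 9 + 6 = 17 ≤ 19, user value 4 + 13 + 14 = 31.
Y + S: effort 10 + 6 = 16 ≤ 19, user value 15 + 14 = 29.
Y + H + S: effort 10 + 2 + 6 = 18 ≤ 19, user value 15 + 4 + 14 = 33.
Best is Y, H, and S with total user value 33.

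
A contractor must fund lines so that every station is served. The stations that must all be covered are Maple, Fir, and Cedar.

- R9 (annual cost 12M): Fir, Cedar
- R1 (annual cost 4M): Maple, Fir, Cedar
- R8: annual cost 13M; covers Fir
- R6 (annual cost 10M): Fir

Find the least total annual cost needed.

4

R1 alone covers Maple, Fir, Cedar — every station.
Total annual cost: 4.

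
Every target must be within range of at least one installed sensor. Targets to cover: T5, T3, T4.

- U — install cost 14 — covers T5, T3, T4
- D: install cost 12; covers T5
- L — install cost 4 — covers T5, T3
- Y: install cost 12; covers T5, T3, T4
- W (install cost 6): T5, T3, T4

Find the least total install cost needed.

6

This is an integer covering problem.
The greedy cost-per-new-target heuristic would pick L and W for 10, but a cheaper cover exists.
W alone covers T5, T3, T4 — every target.
Total install cost: 6.
No cover costs less than 6.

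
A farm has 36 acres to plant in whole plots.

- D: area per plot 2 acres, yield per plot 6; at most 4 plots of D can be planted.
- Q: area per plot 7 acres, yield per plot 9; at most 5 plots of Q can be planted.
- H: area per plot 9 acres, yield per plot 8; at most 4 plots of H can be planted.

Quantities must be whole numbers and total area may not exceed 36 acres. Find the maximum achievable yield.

60

This is a bounded integer knapsack.
D has the best ratio (6/2); taking only D gives at most 4×6 = 24 (stopped by the supply cap of 4).
Mixing does better — 4×D and 4×Q: area 36 ≤ 36, yield 4·6 + 4·9 = 60.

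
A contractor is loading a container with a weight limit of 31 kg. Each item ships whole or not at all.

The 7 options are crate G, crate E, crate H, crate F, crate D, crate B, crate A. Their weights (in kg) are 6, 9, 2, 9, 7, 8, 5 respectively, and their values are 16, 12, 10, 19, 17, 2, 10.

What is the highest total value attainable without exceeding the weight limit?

Allowing fractional choices, the relaxed optimum would be about 74.7, but items are indivisible.
crate G + crate H + crate F + crate D + crate A: weight 6 + 2 + 9 + 7 + 5 = 29 ≤ 31, value 16 + 10 + 19 + 17 + 10 = 72.
crate G + crate E + crate H + crate D + crate A: weight 6 + 9 + 2 + 7 + 5 = 29 ≤ 31, value 16 + 12 + 10 + 17 + 10 = 65.
crate G + crate E + crate H + crate F + crate A: weight 6 + 9 + 2 + 9 + 5 = 31 ≤ 31, value 16 + 12 + 10 + 19 + 10 = 67.
Best is crate G, crate H, crate F, crate D, and crate A with total value 72.

72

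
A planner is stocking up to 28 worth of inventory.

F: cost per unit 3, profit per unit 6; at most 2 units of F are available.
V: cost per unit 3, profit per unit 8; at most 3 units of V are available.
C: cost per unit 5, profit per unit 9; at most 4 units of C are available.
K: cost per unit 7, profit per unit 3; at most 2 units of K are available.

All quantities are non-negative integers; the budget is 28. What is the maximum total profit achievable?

2×F, 2×V, and 3×C: cost 27 ≤ 28, profit 2·6 + 2·8 + 3·9 = 55.
1×F, 3×V, and 3×C: cost 27 ≤ 28, profit 1·6 + 3·8 + 3·9 = 57.
Best is 57.

57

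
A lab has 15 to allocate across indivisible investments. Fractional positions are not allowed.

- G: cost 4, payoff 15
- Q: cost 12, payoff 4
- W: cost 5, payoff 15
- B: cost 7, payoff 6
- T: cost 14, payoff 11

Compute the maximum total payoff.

This is a 0-1 knapsack instance.
Allowing fractional choices, the relaxed optimum would be about 35.1, but investments are indivisible.
G + W: cost 4 + 5 = 9 ≤ 15, payoff 15 + 15 = 30.
G + B: cost 4 + 7 = 11 ≤ 15, payoff 15 + 6 = 21.
W + B: cost 5 + 7 = 12 ≤ 15, payoff 15 + 6 = 21.
Best is G and W with total payoff 30.

30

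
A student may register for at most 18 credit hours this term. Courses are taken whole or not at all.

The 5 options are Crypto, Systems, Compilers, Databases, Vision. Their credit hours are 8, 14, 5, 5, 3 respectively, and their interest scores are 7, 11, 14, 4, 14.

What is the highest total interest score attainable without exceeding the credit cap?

35

Take Crypto, Compilers, and Vision: credit hours 8 + 5 + 3 = 16 ≤ 18, interest score 7 + 14 + 14 = 35.
No other feasible combination does better.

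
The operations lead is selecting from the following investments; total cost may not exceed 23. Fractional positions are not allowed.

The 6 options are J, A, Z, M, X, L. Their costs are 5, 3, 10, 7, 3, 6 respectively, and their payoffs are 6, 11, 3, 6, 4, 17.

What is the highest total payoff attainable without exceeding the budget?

40

J + A + X + L: cost 5 + 3 + 3 + 6 = 17 ≤ 23, payoff 6 + 11 + 4 + 17 = 38.
A + M + X + L: cost 3 + 7 + 3 + 6 = 19 ≤ 23, payoff 11 + 6 + 4 + 17 = 38.
J + A + M + L: cost 5 + 3 + 7 + 6 = 21 ≤ 23, payoff 6 + 11 + 6 + 17 = 40.
Best is J, A, M, and L with total payoff 40.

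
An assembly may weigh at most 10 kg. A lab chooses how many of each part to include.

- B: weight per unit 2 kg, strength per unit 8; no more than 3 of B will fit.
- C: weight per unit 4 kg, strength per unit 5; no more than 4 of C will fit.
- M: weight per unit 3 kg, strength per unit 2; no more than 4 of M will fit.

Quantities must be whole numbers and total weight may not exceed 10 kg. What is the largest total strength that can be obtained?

29

3×B and 1×M: weight 9 ≤ 10, strength 3·8 + 1·2 = 26.
3×B and 1×C: weight 10 ≤ 10, strength 3·8 + 1·5 = 29.
Best is 29.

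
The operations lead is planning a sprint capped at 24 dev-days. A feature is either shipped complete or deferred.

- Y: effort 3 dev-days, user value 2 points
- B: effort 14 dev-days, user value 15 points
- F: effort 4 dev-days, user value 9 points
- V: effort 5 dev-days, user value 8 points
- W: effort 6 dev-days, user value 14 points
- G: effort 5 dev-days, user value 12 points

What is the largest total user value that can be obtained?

45

This is an integer program with binary decision variables.
Y + F + V + W + G: effort 3 + 4 + 5 + 6 + 5 = 23 ≤ 24, user value 2 + 9 + 8 + 14 + 12 = 45.
F + V + W + G: effort 4 + 5 + 6 + 5 = 20 ≤ 24, user value 9 + 8 + 14 + 12 = 43.
B + F + W: effort 14 + 4 + 6 = 24 ≤ 24, user value 15 + 9 + 14 = 38.
Best is Y, F, V, W, and G with total user value 45.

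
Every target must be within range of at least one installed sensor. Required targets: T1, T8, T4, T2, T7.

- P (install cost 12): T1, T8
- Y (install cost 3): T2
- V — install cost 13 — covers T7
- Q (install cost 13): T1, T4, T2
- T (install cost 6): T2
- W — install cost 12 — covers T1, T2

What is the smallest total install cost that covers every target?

This is a weighted set-cover instance.
The greedy cost-per-new-target heuristic would pick Y, P, V, and Q for 41, but a cheaper cover exists.
Choose P, V, and Q: together they cover T1, T8, T4, T2, T7 — every target.
Total install cost: 12 + 13 + 13 = 38.
No cover costs less than 38.

38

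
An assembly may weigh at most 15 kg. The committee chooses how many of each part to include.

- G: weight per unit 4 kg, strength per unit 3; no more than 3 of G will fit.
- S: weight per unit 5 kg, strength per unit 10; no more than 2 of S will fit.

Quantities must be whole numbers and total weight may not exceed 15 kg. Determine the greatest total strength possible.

2×S: weight 10 ≤ 15, strength 2·10 = 20.
1×G and 2×S: weight 14 ≤ 15, strength 1·3 + 2·10 = 23.
Best is 23.

23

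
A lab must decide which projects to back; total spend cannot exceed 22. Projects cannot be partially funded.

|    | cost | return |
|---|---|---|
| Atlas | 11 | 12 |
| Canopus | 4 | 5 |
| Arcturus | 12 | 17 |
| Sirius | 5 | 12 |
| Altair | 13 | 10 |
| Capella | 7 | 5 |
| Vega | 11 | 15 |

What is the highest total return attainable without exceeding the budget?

Allowing fractional choices, the relaxed optimum would be about 35.8, but projects are indivisible.
Arcturus + Sirius: cost 12 + 5 = 17 ≤ 22, return 17 + 12 = 29.
Canopus + Arcturus + Sirius: cost 4 + 12 + 5 = 21 ≤ 22, return 5 + 17 + 12 = 34.
Canopus + Sirius + Vega: cost 4 + 5 + 11 = 20 ≤ 22, return 5 + 12 + 15 = 32.
Best is Canopus, Arcturus, and Sirius with total return 34.

34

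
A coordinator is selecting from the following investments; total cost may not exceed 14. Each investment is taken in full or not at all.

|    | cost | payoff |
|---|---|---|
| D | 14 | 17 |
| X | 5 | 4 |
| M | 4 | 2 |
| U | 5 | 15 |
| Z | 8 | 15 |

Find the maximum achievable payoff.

This is an integer program with binary decision variables.
Allowing fractional choices, the relaxed optimum would be about 31.2, but investments are indivisible.
X + M + U: cost 5 + 4 + 5 = 14 ≤ 14, payoff 4 + 2 + 15 = 21.
X + U: cost 5 + 5 = 10 ≤ 14, payoff 4 + 15 = 19.
U + Z: cost 5 + 8 = 13 ≤ 14, payoff 15 + 15 = 30.
Best is U and Z with total payoff 30.

30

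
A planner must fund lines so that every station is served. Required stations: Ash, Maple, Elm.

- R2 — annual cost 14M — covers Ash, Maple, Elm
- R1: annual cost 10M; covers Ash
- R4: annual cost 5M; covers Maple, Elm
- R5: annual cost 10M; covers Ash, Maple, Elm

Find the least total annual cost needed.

The greedy cost-per-new-station heuristic would pick R4 and R1 for 15, but a cheaper cover exists.
R5 alone covers Ash, Maple, Elm — every station.
Total annual cost: 10.
No cover costs less than 10.

10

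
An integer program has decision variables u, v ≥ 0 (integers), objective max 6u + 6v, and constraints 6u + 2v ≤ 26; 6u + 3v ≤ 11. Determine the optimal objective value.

The continuous relaxation peaks at (0, 3.67) with value 22.00; rounding to a feasible lattice point costs some objective.
(u,v)=(0,3) is feasible, giving 18.
(u,v)=(0,2) is feasible, giving 12.
The best lattice point is (0,3), giving 18.

18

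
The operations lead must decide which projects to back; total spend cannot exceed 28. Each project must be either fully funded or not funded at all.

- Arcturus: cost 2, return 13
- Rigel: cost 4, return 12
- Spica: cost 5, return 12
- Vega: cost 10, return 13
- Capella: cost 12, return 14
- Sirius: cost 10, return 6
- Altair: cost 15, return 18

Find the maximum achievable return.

55

Allowing fractional choices, the relaxed optimum would be about 58.4, but projects are indivisible.
Arcturus + Rigel + Spica + Capella: cost 2 + 4 + 5 + 12 = 23 ≤ 28, return 13 + 12 + 12 + 14 = 51.
Arcturus + Rigel + Vega + Capella: cost 2 + 4 + 10 + 12 = 28 ≤ 28, return 13 + 12 + 13 + 14 = 52.
Arcturus + Rigel + Spica + Altair: cost 2 + 4 + 5 + 15 = 26 ≤ 28, return 13 + 12 + 12 + 18 = 55.
Best is Arcturus, Rigel, Spica, and Altair with total return 55.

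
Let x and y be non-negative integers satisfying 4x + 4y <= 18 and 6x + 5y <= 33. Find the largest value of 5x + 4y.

The continuous relaxation peaks at (4.5, 0) with value 22.50; rounding to a feasible lattice point costs some objective.
(x,y)=(4,0): 4·4+4·0=16≤18, 6·4+5·0=24≤33, objective 20.
(x,y)=(3,1): 4·3+4·1=16≤18, 6·3+5·1=23≤33, objective 19.
(x,y)=(3,0): 4·3+4·0=12≤18, 6·3+5·0=18≤33, objective 15.
Maximum is 20 at (x,y)=(4,0).

20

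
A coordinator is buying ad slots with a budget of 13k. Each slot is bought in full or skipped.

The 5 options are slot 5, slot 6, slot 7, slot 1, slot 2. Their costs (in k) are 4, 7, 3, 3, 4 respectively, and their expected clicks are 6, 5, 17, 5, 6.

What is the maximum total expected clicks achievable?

slot 5 + slot 7 + slot 2: cost 4 + 3 + 4 = 11 ≤ 13, expected clicks 6 + 17 + 6 = 29.
slot 5 + slot 7 + slot 1: cost 4 + 3 + 3 = 10 ≤ 13, expected clicks 6 + 17 + 5 = 28.
slot 7 + slot 1 + slot 2: cost 3 + 3 + 4 = 10 ≤ 13, expected clicks 17 + 5 + 6 = 28.
Best is slot 5, slot 7, and slot 2 with total expected clicks 29.

29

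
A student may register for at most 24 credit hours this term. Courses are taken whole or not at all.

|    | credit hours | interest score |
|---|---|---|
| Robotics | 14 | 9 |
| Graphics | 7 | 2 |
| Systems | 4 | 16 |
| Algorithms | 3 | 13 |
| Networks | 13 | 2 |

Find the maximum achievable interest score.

38

Allowing fractional choices, the relaxed optimum would be about 38.9, but courses are indivisible.
Systems + Algorithms + Networks: credit hours 4 + 3 + 13 = 20 ≤ 24, interest score 16 + 13 + 2 = 31.
Robotics + Systems + Algorithms: credit hours 14 + 4 + 3 = 21 ≤ 24, interest score 9 + 16 + 13 = 38.
Graphics + Systems + Algorithms: credit hours 7 + 4 + 3 = 14 ≤ 24, interest score 2 + 16 + 13 = 31.
Best is Robotics, Systems, and Algorithms with total interest score 38.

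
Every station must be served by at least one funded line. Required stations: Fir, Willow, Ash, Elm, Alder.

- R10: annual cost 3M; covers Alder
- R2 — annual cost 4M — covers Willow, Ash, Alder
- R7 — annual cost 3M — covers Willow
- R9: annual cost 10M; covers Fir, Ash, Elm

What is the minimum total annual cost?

Choose R2 and R9: together they cover Fir, Willow, Ash, Elm, Alder — every station.
Total annual cost: 4 + 10 = 14.
No cover costs less than 14.

14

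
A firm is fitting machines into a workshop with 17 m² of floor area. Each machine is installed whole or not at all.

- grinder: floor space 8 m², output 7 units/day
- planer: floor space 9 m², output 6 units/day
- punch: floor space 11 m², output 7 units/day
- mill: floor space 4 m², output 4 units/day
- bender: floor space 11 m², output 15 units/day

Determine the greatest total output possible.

19

Allowing fractional choices, the relaxed optimum would be about 20.8, but machines are indivisible.
bender: floor space 11 ≤ 17, output 15.
mill + bender: floor space 4 + 11 = 15 ≤ 17, output 4 + 15 = 19.
Best is mill and bender with total output 19.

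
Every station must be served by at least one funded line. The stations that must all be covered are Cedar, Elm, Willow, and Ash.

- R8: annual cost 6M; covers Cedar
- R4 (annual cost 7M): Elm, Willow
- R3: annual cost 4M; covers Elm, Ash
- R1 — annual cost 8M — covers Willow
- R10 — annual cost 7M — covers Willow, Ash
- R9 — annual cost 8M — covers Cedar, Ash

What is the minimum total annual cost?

This is an integer covering problem.
The greedy cost-per-new-station heuristic would pick R3, R8, and R4 for 17, but a cheaper cover exists.
Choose R4 and R9: together they cover Cedar, Elm, Willow, Ash — every station.
Total annual cost: 7 + 8 = 15.
No cover costs less than 15.

15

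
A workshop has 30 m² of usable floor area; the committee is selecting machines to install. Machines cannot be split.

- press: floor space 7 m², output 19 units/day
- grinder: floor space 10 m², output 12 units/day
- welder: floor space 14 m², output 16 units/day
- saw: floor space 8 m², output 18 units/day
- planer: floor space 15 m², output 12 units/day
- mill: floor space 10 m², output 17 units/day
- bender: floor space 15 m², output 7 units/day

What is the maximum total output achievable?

Allowing fractional choices, the relaxed optimum would be about 60.0, but machines are indivisible.
press + saw + mill: floor space 7 + 8 + 10 = 25 ≤ 30, output 19 + 18 + 17 = 54.
press + welder + saw: floor space 7 + 14 + 8 = 29 ≤ 30, output 19 + 16 + 18 = 53.
Best is press, saw, and mill with total output 54.

54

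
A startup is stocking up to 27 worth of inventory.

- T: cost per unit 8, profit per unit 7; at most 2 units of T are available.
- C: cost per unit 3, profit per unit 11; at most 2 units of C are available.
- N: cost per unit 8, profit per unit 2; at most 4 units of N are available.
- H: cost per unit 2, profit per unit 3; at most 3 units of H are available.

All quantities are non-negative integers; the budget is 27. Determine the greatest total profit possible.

Take 2×T, 2×C, and 2×H: cost 26 ≤ 27, profit 2·7 + 2·11 + 2·3 = 42.
C has the best ratio (11/3) and is taken to its limit of 2; remaining capacity is filled optimally with the others.

42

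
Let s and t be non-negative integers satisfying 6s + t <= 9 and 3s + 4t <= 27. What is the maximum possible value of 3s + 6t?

The continuous relaxation peaks at (0, 6.75) with value 40.50; rounding to a feasible lattice point costs some objective.
(s,t)=(0,6): 6·0+1·6=6≤9, 3·0+4·6=24≤27, objective 36.
(s,t)=(0,5): 6·0+1·5=5≤9, 3·0+4·5=20≤27, objective 30.
No feasible integer point exceeds 36.

36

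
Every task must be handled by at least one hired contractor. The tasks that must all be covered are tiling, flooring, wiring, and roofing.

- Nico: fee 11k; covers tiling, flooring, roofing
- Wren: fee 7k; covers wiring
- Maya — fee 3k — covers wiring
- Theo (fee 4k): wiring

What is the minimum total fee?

14

Choose Nico and Maya: together they cover tiling, flooring, wiring, roofing — every task.
Total fee: 11 + 3 = 14.
No cover costs less than 14.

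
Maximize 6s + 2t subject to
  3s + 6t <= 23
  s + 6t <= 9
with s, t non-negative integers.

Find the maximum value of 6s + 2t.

42

The continuous relaxation peaks at (7.67, 0) with value 46.00; rounding to a feasible lattice point costs some objective.
(s,t)=(7,0) is feasible, giving 42.
(s,t)=(6,0) is feasible, giving 36.
Maximum is 42 at (s,t)=(7,0).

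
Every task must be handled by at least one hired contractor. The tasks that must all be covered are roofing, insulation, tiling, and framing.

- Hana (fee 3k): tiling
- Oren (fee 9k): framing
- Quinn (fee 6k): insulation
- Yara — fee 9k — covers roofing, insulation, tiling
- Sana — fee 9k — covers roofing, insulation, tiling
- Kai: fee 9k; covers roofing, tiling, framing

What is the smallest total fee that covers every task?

The greedy cost-per-new-task heuristic would pick Hana, Yara, and Oren for 21, but a cheaper cover exists.
Choose Quinn and Kai: together they cover roofing, insulation, tiling, framing — every task.
Total fee: 6 + 9 = 15.
No cover costs less than 15.

15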